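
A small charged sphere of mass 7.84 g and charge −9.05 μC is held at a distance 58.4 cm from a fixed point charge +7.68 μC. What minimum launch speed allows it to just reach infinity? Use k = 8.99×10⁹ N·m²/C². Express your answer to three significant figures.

To just escape, total mechanical energy must reach zero at infinity: ½mv²_min + U = 0, so ½mv²_min = −U = |kQq|/r.
|U| = |kQq|/r = (8.99×10⁹ N·m²/C²)(7.68×10⁻⁶)(9.05×10⁻⁶)/(0.584) = 1.07 J.
v_min = √(2|U|/m) = √(2·1.07/7.84×10⁻³) = 16.5 m/s.

16.5 m/s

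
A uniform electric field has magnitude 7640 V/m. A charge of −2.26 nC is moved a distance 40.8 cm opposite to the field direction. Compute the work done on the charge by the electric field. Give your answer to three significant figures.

The potential change for a displacement 40.8 cm opposite to the field direction is ΔV = +Ed = 3120 V.
W_field = −qΔV = 7.04×10⁻⁶ J.

7.04×10⁻⁶ J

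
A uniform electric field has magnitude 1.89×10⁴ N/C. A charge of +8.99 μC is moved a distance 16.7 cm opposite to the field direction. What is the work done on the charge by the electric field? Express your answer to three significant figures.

The potential change for a displacement 16.7 cm opposite to the field direction is ΔV = +Ed = 3160 V.
W_field = −qΔV = -0.0284 J.

-0.0284 J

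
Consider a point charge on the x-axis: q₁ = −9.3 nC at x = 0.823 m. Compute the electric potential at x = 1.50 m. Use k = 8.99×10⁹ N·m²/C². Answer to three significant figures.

Electric potential is a scalar, so the contributions from each charge add algebraically: V = Σ kqᵢ/rᵢ.
V = k[(-9.30×10⁻⁹)/(0.677)] = -123 V.

-123 V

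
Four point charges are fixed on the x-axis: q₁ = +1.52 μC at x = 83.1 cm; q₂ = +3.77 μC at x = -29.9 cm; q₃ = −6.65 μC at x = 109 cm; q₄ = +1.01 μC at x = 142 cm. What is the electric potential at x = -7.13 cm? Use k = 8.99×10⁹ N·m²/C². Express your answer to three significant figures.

1.19×10⁵ V

Electric potential is a scalar, so the contributions from each charge add algebraically: V = Σ kqᵢ/rᵢ.
Distances from the field point to each charge: r₁ = 0.902 m, r₂ = 0.228 m, r₃ = 1.16 m, r₄ = 1.49 m.
V = k[(1.52×10⁻⁶)/(0.902) + (3.77×10⁻⁶)/(0.228) + (-6.65×10⁻⁶)/(1.16) + (1.01×10⁻⁶)/(1.49)] = 1.19×10⁵ V.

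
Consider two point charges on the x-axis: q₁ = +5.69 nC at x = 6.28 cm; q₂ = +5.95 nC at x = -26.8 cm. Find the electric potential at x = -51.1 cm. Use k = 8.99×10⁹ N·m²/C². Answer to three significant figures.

309 V

The total potential is the scalar sum of each charge's contribution, V = Σ kqᵢ/rᵢ.
Distances from the field point to each charge: r₁ = 0.574 m, r₂ = 0.243 m.
V = k[(5.69×10⁻⁹)/(0.574) + (5.95×10⁻⁹)/(0.243)] = 309 V.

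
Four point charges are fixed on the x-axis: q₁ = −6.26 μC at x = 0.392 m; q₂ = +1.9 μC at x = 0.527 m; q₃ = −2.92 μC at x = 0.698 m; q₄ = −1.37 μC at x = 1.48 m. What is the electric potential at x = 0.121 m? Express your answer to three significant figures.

Electric potential is a scalar, so the contributions from each charge add algebraically: V = Σ kqᵢ/rᵢ.
Distances from the field point to each charge: r₁ = 0.271 m, r₂ = 0.406 m, r₃ = 0.577 m, r₄ = 1.36 m.
V = k[(-6.26×10⁻⁶)/(0.271) + (1.90×10⁻⁶)/(0.406) + (-2.92×10⁻⁶)/(0.577) + (-1.37×10⁻⁶)/(1.36)] = -2.20×10⁵ V.

-2.20×10⁵ V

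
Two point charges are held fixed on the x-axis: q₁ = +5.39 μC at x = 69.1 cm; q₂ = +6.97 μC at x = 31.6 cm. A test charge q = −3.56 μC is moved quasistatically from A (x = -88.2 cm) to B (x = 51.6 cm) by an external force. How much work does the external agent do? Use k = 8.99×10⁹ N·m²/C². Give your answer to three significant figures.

-1.81 J

For quasistatic motion the external work equals the change in potential energy: W_ext = qΔV = q(V_B − V_A).
At A: distances to the source charges are 1.57 m, 1.20 m; V_A = Σ kqᵢ/rᵢ = 8.31×10⁴ V.
At B: distances to the source charges are 0.175 m, 0.200 m; V_B = Σ kqᵢ/rᵢ = 5.90×10⁵ V.
ΔV = V_B − V_A = 5.07×10⁵ V.
W_ext = qΔV = (-3.56×10⁻⁶ C)(5.07×10⁵ V) = -1.81 J.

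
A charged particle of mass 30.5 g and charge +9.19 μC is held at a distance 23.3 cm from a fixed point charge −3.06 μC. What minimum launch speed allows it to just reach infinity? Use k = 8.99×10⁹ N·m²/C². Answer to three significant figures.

8.44 m/s

To just escape, total mechanical energy must reach zero at infinity: ½mv²_min + U = 0, so ½mv²_min = −U = |kQq|/r.
|U| = |kQq|/r = (8.99×10⁹ N·m²/C²)(3.06×10⁻⁶)(9.19×10⁻⁶)/(0.233) = 1.09 J.
v_min = √(2|U|/m) = √(2·1.09/0.0305) = 8.44 m/s.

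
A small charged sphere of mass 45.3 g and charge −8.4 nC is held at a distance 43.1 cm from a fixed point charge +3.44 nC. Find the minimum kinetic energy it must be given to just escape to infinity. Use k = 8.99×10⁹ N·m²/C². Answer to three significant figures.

To just escape, total mechanical energy must reach zero at infinity: ½mv²_min + U = 0, so ½mv²_min = −U = |kQq|/r.
|U| = |kQq|/r = (8.99×10⁹ N·m²/C²)(3.44×10⁻⁹)(8.40×10⁻⁹)/(0.431) = 6.03×10⁻⁷ J.

6.03×10⁻⁷ J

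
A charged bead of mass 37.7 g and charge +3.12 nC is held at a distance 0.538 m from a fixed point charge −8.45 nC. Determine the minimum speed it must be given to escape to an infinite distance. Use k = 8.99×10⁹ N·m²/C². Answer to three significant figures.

To just escape, total mechanical energy must reach zero at infinity: ½mv²_min + U = 0, so ½mv²_min = −U = |kQq|/r.
|U| = |kQq|/r = (8.99×10⁹ N·m²/C²)(8.45×10⁻⁹)(3.12×10⁻⁹)/(0.538) = 4.41×10⁻⁷ J.
v_min = √(2|U|/m) = √(2·4.41×10⁻⁷/0.0377) = 4.83×10⁻³ m/s.

4.83×10⁻³ m/s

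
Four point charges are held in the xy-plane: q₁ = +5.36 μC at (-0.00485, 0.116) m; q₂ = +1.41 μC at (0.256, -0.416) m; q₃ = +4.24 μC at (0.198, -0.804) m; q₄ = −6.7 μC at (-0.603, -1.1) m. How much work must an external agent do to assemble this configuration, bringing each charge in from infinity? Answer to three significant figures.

The work to assemble the configuration equals its total potential energy, U = Σ kqᵢqⱼ/rᵢⱼ over all pairs.
Pair separations: r₁₂ = 0.593 m, r₁₃ = 0.942 m, r₁₄ = 1.36 m, r₂₃ = 0.392 m, r₂₄ = 1.10 m, r₃₄ = 0.854 m.
Summing all 6 pair terms gives U = -0.146 J.

-0.146 J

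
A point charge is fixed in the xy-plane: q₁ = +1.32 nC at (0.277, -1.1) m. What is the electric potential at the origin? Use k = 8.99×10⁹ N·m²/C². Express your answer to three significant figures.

Electric potential is a scalar, so the contributions from each charge add algebraically: V = Σ kqᵢ/rᵢ.
Distances from the field point to each charge: r₁ = 1.13 m.
V = k[(1.32×10⁻⁹)/(1.13)] = 10.5 V.

10.5 V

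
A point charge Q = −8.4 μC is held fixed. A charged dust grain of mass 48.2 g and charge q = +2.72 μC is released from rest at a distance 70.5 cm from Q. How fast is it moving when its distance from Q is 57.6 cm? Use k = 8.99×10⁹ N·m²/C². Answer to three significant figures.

1.65 m/s

Only the electrostatic force acts, so mechanical energy is conserved: ½mv² = U₁ − U₂ = kQq(1/r₁ − 1/r₂).
U₁ − U₂ = (8.99×10⁹ N·m²/C²)(-8.40×10⁻⁶ C)(2.72×10⁻⁶ C)(1/0.705 − 1/0.576) = 0.0653 J.
v = √(2·0.0653/0.0482) = 1.65 m/s.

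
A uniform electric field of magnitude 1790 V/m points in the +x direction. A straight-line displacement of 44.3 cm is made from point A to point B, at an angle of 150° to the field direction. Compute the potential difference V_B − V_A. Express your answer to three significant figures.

687 V

Only the component of displacement along E changes the potential: ΔV = −E·d·cosθ.
ΔV = −(1790 V/m)(0.443 m)cos150° = 687 V.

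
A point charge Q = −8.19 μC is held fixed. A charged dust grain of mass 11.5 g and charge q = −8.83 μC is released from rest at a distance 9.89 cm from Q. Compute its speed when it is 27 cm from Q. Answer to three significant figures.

26.9 m/s

Only the electrostatic force acts, so mechanical energy is conserved: ½mv² = U₁ − U₂ = kQq(1/r₁ − 1/r₂).
U₁ − U₂ = (8.99×10⁹ N·m²/C²)(-8.19×10⁻⁶ C)(-8.83×10⁻⁶ C)(1/0.0989 − 1/0.270) = 4.17 J.
v = √(2·4.17/0.0115) = 26.9 m/s.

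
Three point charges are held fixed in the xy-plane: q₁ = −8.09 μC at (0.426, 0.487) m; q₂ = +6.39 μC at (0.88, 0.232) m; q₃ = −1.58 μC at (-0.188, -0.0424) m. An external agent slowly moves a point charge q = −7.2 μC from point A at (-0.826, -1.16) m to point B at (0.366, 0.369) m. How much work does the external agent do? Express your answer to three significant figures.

3.18 J

For quasistatic motion the external work equals the change in potential energy: W_ext = qΔV = q(V_B − V_A).
At A: distances to the source charges are 2.07 m, 2.20 m, 1.29 m; V_A = Σ kqᵢ/rᵢ = -2.01×10⁴ V.
At B: distances to the source charges are 0.132 m, 0.532 m, 0.690 m; V_B = Σ kqᵢ/rᵢ = -4.62×10⁵ V.
ΔV = V_B − V_A = -4.42×10⁵ V.
W_ext = qΔV = (-7.20×10⁻⁶ C)(-4.42×10⁵ V) = 3.18 J.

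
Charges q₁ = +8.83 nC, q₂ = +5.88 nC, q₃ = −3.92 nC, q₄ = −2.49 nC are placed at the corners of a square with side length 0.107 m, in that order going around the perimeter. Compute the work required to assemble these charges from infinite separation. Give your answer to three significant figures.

The assembly work is the sum of pairwise potential energies, U = Σ_{i<j} kqᵢqⱼ/rᵢⱼ.
The four side pairs have separation 0.107 m and the two diagonal pairs 0.151 m.
Summing all 6 pair terms gives U = -1.53×10⁻⁶ J.

-1.53×10⁻⁶ J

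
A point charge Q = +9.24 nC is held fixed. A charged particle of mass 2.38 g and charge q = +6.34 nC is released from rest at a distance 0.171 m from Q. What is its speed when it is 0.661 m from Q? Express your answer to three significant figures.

0.0438 m/s

Only the electrostatic force acts, so mechanical energy is conserved: ½mv² = U₁ − U₂ = kQq(1/r₁ − 1/r₂).
U₁ − U₂ = (8.99×10⁹ N·m²/C²)(9.24×10⁻⁹ C)(6.34×10⁻⁹ C)(1/0.171 − 1/0.661) = 2.28×10⁻⁶ J.
v = √(2·2.28×10⁻⁶/2.38×10⁻³) = 0.0438 m/s.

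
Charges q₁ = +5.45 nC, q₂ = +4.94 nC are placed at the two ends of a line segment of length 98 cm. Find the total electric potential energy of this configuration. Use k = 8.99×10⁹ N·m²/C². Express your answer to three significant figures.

2.47×10⁻⁷ J

The work to assemble the configuration equals its total potential energy, U = Σ kqᵢqⱼ/rᵢⱼ over all pairs.
The separation is r = 0.980 m.
U = (2.47×10⁻⁷) = 2.47×10⁻⁷ J.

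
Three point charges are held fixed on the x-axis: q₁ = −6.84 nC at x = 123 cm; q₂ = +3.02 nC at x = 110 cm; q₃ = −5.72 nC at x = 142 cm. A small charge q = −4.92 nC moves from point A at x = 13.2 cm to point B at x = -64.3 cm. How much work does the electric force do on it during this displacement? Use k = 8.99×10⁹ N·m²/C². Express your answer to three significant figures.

The work done by the electric force is W_field = −ΔU = −q(V_B − V_A) = q(V_A − V_B).
At A: distances to the source charges are 1.10 m, 0.968 m, 1.29 m; V_A = Σ kqᵢ/rᵢ = -67.9 V.
At B: distances to the source charges are 1.87 m, 1.74 m, 2.06 m; V_B = Σ kqᵢ/rᵢ = -42.2 V.
ΔV = V_B − V_A = 25.7 V.
W_field = −qΔV = −(-4.92×10⁻⁹ C)(25.7 V) = 1.26×10⁻⁷ J.

1.26×10⁻⁷ J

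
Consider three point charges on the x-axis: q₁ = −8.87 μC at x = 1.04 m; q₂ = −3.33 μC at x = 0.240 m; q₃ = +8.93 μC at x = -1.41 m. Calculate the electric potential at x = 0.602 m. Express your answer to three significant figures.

Electric potential is a scalar, so the contributions from each charge add algebraically: V = Σ kqᵢ/rᵢ.
Distances from the field point to each charge: r₁ = 0.438 m, r₂ = 0.362 m, r₃ = 2.01 m.
V = k[(-8.87×10⁻⁶)/(0.438) + (-3.33×10⁻⁶)/(0.362) + (8.93×10⁻⁶)/(2.01)] = -2.25×10⁵ V.

-2.25×10⁵ V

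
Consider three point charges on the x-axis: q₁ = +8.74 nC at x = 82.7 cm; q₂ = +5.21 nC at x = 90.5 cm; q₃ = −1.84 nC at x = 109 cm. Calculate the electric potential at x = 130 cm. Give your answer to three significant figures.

Electric potential is a scalar, so the contributions from each charge add algebraically: V = Σ kqᵢ/rᵢ.
Distances from the field point to each charge: r₁ = 0.473 m, r₂ = 0.395 m, r₃ = 0.210 m.
V = k[(8.74×10⁻⁹)/(0.473) + (5.21×10⁻⁹)/(0.395) + (-1.84×10⁻⁹)/(0.210)] = 206 V.

206 V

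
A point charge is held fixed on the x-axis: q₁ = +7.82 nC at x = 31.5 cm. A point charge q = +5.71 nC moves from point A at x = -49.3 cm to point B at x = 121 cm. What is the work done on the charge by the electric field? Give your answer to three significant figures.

The work done by the electric force is W_field = −ΔU = −q(V_B − V_A) = q(V_A − V_B).
At A: distance to the source charge is 0.808 m; V_A = kq₁/r = 87.0 V.
At B: distance to the source charge is 0.895 m; V_B = kq₁/r = 78.5 V.
ΔV = V_B − V_A = -8.46 V.
W_field = −qΔV = −(5.71×10⁻⁹ C)(-8.46 V) = 4.83×10⁻⁸ J.

4.83×10⁻⁸ J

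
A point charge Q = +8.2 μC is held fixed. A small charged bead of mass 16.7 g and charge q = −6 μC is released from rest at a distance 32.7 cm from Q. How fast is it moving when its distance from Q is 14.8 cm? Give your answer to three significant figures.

14.0 m/s

Only the electrostatic force acts, so mechanical energy is conserved: ½mv² = U₁ − U₂ = kQq(1/r₁ − 1/r₂).
U₁ − U₂ = (8.99×10⁹ N·m²/C²)(8.20×10⁻⁶ C)(-6.00×10⁻⁶ C)(1/0.327 − 1/0.148) = 1.64 J.
v = √(2·1.64/0.0167) = 14.0 m/s.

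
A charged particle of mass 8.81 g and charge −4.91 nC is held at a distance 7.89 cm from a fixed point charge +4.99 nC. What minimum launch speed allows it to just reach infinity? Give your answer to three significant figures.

To just escape, total mechanical energy must reach zero at infinity: ½mv²_min + U = 0, so ½mv²_min = −U = |kQq|/r.
|U| = |kQq|/r = (8.99×10⁹ N·m²/C²)(4.99×10⁻⁹)(4.91×10⁻⁹)/(0.0789) = 2.79×10⁻⁶ J.
v_min = √(2|U|/m) = √(2·2.79×10⁻⁶/8.81×10⁻³) = 0.0252 m/s.

0.0252 m/s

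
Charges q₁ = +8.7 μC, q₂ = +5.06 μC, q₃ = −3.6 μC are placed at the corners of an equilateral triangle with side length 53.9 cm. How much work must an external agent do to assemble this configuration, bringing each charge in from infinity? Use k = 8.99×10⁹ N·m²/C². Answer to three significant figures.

The work to assemble the configuration equals its total potential energy, U = Σ kqᵢqⱼ/rᵢⱼ over all pairs.
All three pair separations equal the side length, 0.539 m.
U = (0.734) + (-0.522) + (-0.304) = -0.0920 J.

-0.0920 J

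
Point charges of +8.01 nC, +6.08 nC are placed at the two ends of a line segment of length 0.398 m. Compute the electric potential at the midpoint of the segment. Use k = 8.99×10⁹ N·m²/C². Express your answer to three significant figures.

637 V

The total potential is the scalar sum of each charge's contribution, V = Σ kqᵢ/rᵢ.
Each charge is 0.199 m from the midpoint.
V = k[(8.01×10⁻⁹)/(0.199) + (6.08×10⁻⁹)/(0.199)] = 637 V.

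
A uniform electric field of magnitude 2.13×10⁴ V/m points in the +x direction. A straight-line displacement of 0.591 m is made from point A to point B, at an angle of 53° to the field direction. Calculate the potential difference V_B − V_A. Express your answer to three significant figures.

Only the component of displacement along E changes the potential: ΔV = −E·d·cosθ.
ΔV = −(2.13×10⁴ V/m)(0.591 m)cos53° = -7580 V.

-7580 V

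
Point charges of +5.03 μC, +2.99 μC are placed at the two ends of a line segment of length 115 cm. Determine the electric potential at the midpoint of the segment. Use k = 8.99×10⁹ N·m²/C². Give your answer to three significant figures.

The total potential is the scalar sum of each charge's contribution, V = Σ kqᵢ/rᵢ.
Each charge is 0.575 m from the midpoint.
V = k[(5.03×10⁻⁶)/(0.575) + (2.99×10⁻⁶)/(0.575)] = 1.25×10⁵ V.

1.25×10⁵ V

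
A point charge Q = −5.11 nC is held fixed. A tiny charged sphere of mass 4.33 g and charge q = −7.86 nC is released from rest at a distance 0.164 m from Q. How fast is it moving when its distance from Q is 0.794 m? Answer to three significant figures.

0.0284 m/s

Only the electrostatic force acts, so mechanical energy is conserved: ½mv² = U₁ − U₂ = kQq(1/r₁ − 1/r₂).
U₁ − U₂ = (8.99×10⁹ N·m²/C²)(-5.11×10⁻⁹ C)(-7.86×10⁻⁹ C)(1/0.164 − 1/0.794) = 1.75×10⁻⁶ J.
v = √(2·1.75×10⁻⁶/4.33×10⁻³) = 0.0284 m/s.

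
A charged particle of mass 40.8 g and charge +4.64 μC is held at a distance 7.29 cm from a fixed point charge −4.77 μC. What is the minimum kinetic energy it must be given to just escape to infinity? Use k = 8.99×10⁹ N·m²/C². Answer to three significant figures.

To just escape, total mechanical energy must reach zero at infinity: ½mv²_min + U = 0, so ½mv²_min = −U = |kQq|/r.
|U| = |kQq|/r = (8.99×10⁹ N·m²/C²)(4.77×10⁻⁶)(4.64×10⁻⁶)/(0.0729) = 2.73 J.

2.73 J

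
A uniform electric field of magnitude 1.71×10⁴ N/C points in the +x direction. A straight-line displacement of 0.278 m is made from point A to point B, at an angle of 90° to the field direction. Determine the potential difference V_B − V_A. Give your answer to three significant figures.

Only the component of displacement along E changes the potential: ΔV = −E·d·cosθ.
ΔV = −(1.71×10⁴ V/m)(0.278 m)cos90° = 0 V.

0 V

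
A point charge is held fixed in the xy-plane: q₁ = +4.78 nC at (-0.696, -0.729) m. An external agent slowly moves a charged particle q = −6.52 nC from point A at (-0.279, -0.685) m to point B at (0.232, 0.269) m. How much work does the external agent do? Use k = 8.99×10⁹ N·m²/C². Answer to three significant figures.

4.63×10⁻⁷ J

For quasistatic motion the external work equals the change in potential energy: W_ext = qΔV = q(V_B − V_A).
At A: distance to the source charge is 0.419 m; V_A = kq₁/r = 102 V.
At B: distance to the source charge is 1.36 m; V_B = kq₁/r = 31.5 V.
ΔV = V_B − V_A = -70.9 V.
W_ext = qΔV = (-6.52×10⁻⁹ C)(-70.9 V) = 4.63×10⁻⁷ J.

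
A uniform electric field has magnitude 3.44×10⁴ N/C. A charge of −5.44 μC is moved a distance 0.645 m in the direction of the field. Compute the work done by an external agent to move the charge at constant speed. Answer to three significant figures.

The potential change for a displacement 0.645 m in the direction of the field is ΔV = −Ed = -2.22×10⁴ V.
W_ext = qΔV = 0.121 J.

0.121 J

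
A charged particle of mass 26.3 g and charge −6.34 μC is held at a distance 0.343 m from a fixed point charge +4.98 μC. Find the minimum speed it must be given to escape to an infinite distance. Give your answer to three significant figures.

To just escape, total mechanical energy must reach zero at infinity: ½mv²_min + U = 0, so ½mv²_min = −U = |kQq|/r.
|U| = |kQq|/r = (8.99×10⁹ N·m²/C²)(4.98×10⁻⁶)(6.34×10⁻⁶)/(0.343) = 0.828 J.
v_min = √(2|U|/m) = √(2·0.828/0.0263) = 7.93 m/s.

7.93 m/s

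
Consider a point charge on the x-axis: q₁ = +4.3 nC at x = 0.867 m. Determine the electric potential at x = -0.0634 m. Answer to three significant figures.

Electric potential is a scalar, so the contributions from each charge add algebraically: V = Σ kqᵢ/rᵢ.
V = k[(4.30×10⁻⁹)/(0.930)] = 41.5 V.

41.5 V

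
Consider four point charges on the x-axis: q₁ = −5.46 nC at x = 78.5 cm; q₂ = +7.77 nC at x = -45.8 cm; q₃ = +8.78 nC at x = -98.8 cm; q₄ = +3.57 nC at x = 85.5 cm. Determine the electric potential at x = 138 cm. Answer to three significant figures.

50.0 V

Electric potential is a scalar, so the contributions from each charge add algebraically: V = Σ kqᵢ/rᵢ.
Distances from the field point to each charge: r₁ = 0.595 m, r₂ = 1.84 m, r₃ = 2.37 m, r₄ = 0.525 m.
V = k[(-5.46×10⁻⁹)/(0.595) + (7.77×10⁻⁹)/(1.84) + (8.78×10⁻⁹)/(2.37) + (3.57×10⁻⁹)/(0.525)] = 50.0 V.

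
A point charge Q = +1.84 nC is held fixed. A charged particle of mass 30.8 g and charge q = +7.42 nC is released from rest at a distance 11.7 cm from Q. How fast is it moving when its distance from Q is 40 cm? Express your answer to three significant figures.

Only the electrostatic force acts, so mechanical energy is conserved: ½mv² = U₁ − U₂ = kQq(1/r₁ − 1/r₂).
U₁ − U₂ = (8.99×10⁹ N·m²/C²)(1.84×10⁻⁹ C)(7.42×10⁻⁹ C)(1/0.117 − 1/0.400) = 7.42×10⁻⁷ J.
v = √(2·7.42×10⁻⁷/0.0308) = 6.94×10⁻³ m/s.

6.94×10⁻³ m/s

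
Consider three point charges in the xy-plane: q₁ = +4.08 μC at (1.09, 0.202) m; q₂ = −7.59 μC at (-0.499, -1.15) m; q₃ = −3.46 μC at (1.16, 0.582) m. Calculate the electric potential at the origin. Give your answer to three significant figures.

Electric potential is a scalar, so the contributions from each charge add algebraically: V = Σ kqᵢ/rᵢ.
Distances from the field point to each charge: r₁ = 1.11 m, r₂ = 1.25 m, r₃ = 1.30 m.
V = k[(4.08×10⁻⁶)/(1.11) + (-7.59×10⁻⁶)/(1.25) + (-3.46×10⁻⁶)/(1.30)] = -4.53×10⁴ V.

-4.53×10⁴ V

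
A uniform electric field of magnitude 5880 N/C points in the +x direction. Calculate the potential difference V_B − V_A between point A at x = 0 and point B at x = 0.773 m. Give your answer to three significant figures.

-4550 V

In a uniform field, potential decreases in the direction of E: V_B − V_A = −E·Δx.
V_B − V_A = −(5880 V/m)(0.773 m) = -4550 V.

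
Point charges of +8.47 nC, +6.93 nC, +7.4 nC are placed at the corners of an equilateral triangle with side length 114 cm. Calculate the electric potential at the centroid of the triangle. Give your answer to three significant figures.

311 V

Electric potential is a scalar, so the contributions from each charge add algebraically: V = Σ kqᵢ/rᵢ.
The distance from each vertex to the centroid is a/√3 = 0.658 m.
V = k[(8.47×10⁻⁹)/(0.658) + (6.93×10⁻⁹)/(0.658) + (7.40×10⁻⁹)/(0.658)] = 311 V.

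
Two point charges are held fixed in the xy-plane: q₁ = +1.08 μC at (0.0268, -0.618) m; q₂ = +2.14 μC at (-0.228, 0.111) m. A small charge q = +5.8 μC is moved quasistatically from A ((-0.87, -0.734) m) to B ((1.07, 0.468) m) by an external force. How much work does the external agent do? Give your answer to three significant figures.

-0.0471 J

For quasistatic motion the external work equals the change in potential energy: W_ext = qΔV = q(V_B − V_A).
At A: distances to the source charges are 0.904 m, 1.06 m; V_A = Σ kqᵢ/rᵢ = 2.89×10⁴ V.
At B: distances to the source charges are 1.51 m, 1.35 m; V_B = Σ kqᵢ/rᵢ = 2.07×10⁴ V.
ΔV = V_B − V_A = -8130 V.
W_ext = qΔV = (5.80×10⁻⁶ C)(-8130 V) = -0.0471 J.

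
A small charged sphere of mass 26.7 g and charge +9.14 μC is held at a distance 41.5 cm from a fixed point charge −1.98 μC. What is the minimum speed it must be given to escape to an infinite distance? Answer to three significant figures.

To just escape, total mechanical energy must reach zero at infinity: ½mv²_min + U = 0, so ½mv²_min = −U = |kQq|/r.
|U| = |kQq|/r = (8.99×10⁹ N·m²/C²)(1.98×10⁻⁶)(9.14×10⁻⁶)/(0.415) = 0.392 J.
v_min = √(2|U|/m) = √(2·0.392/0.0267) = 5.42 m/s.

5.42 m/s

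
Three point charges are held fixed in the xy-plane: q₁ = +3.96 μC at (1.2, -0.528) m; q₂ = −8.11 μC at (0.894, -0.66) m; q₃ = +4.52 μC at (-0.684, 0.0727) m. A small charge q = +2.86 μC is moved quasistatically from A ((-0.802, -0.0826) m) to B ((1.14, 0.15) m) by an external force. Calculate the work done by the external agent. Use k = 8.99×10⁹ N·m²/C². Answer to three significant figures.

For quasistatic motion the external work equals the change in potential energy: W_ext = qΔV = q(V_B − V_A).
At A: distances to the source charges are 2.05 m, 1.79 m, 0.195 m; V_A = Σ kqᵢ/rᵢ = 1.85×10⁵ V.
At B: distances to the source charges are 0.681 m, 0.847 m, 1.83 m; V_B = Σ kqᵢ/rᵢ = -1.16×10⁴ V.
ΔV = V_B − V_A = -1.97×10⁵ V.
W_ext = qΔV = (2.86×10⁻⁶ C)(-1.97×10⁵ V) = -0.562 J.

-0.562 J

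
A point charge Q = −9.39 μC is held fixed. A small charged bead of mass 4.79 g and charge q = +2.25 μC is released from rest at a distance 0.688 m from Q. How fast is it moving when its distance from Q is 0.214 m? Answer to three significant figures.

16.0 m/s

Only the electrostatic force acts, so mechanical energy is conserved: ½mv² = U₁ − U₂ = kQq(1/r₁ − 1/r₂).
U₁ − U₂ = (8.99×10⁹ N·m²/C²)(-9.39×10⁻⁶ C)(2.25×10⁻⁶ C)(1/0.688 − 1/0.214) = 0.611 J.
v = √(2·0.611/4.79×10⁻³) = 16.0 m/s.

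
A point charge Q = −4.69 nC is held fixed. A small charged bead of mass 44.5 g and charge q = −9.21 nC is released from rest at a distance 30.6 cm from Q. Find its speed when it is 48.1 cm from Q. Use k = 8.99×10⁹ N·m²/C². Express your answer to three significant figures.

4.56×10⁻³ m/s

Only the electrostatic force acts, so mechanical energy is conserved: ½mv² = U₁ − U₂ = kQq(1/r₁ − 1/r₂).
U₁ − U₂ = (8.99×10⁹ N·m²/C²)(-4.69×10⁻⁹ C)(-9.21×10⁻⁹ C)(1/0.306 − 1/0.481) = 4.62×10⁻⁷ J.
v = √(2·4.62×10⁻⁷/0.0445) = 4.56×10⁻³ m/s.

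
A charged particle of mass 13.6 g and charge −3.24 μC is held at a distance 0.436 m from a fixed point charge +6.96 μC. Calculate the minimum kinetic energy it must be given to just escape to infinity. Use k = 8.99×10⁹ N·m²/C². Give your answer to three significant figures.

To just escape, total mechanical energy must reach zero at infinity: ½mv²_min + U = 0, so ½mv²_min = −U = |kQq|/r.
|U| = |kQq|/r = (8.99×10⁹ N·m²/C²)(6.96×10⁻⁶)(3.24×10⁻⁶)/(0.436) = 0.465 J.

0.465 J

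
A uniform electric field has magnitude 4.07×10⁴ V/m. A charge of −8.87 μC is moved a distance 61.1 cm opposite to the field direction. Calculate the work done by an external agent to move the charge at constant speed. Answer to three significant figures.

-0.221 J

The potential change for a displacement 61.1 cm opposite to the field direction is ΔV = +Ed = 2.49×10⁴ V.
W_ext = qΔV = -0.221 J.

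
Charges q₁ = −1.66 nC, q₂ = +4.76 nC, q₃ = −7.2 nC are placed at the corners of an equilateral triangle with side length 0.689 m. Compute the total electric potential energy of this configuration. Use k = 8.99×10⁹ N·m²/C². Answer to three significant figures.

The assembly work is the sum of pairwise potential energies, U = Σ_{i<j} kqᵢqⱼ/rᵢⱼ.
All three pair separations equal the side length, 0.689 m.
U = (-1.03×10⁻⁷) + (1.56×10⁻⁷) + (-4.47×10⁻⁷) = -3.94×10⁻⁷ J.

-3.94×10⁻⁷ J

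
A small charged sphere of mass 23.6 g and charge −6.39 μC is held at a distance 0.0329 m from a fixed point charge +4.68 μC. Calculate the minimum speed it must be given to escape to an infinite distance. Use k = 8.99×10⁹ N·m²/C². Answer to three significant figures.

To just escape, total mechanical energy must reach zero at infinity: ½mv²_min + U = 0, so ½mv²_min = −U = |kQq|/r.
|U| = |kQq|/r = (8.99×10⁹ N·m²/C²)(4.68×10⁻⁶)(6.39×10⁻⁶)/(0.0329) = 8.17 J.
v_min = √(2|U|/m) = √(2·8.17/0.0236) = 26.3 m/s.

26.3 m/s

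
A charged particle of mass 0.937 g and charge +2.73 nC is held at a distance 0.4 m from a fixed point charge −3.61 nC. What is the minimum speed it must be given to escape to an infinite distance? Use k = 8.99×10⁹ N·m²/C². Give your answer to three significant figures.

To just escape, total mechanical energy must reach zero at infinity: ½mv²_min + U = 0, so ½mv²_min = −U = |kQq|/r.
|U| = |kQq|/r = (8.99×10⁹ N·m²/C²)(3.61×10⁻⁹)(2.73×10⁻⁹)/(0.400) = 2.21×10⁻⁷ J.
v_min = √(2|U|/m) = √(2·2.21×10⁻⁷/9.37×10⁻⁴) = 0.0217 m/s.

0.0217 m/s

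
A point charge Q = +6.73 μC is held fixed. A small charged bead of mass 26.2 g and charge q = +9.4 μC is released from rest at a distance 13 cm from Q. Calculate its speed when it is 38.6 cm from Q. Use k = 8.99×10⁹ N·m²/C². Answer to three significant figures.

Only the electrostatic force acts, so mechanical energy is conserved: ½mv² = U₁ − U₂ = kQq(1/r₁ − 1/r₂).
U₁ − U₂ = (8.99×10⁹ N·m²/C²)(6.73×10⁻⁶ C)(9.40×10⁻⁶ C)(1/0.130 − 1/0.386) = 2.90 J.
v = √(2·2.90/0.0262) = 14.9 m/s.

14.9 m/s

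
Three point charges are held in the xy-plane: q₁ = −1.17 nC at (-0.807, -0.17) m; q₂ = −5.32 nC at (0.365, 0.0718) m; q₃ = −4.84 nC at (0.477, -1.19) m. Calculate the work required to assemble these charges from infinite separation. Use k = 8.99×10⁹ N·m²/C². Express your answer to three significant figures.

The work to assemble the configuration equals its total potential energy, U = Σ kqᵢqⱼ/rᵢⱼ over all pairs.
Pair separations: r₁₂ = 1.20 m, r₁₃ = 1.64 m, r₂₃ = 1.27 m.
U = (4.68×10⁻⁸) + (3.10×10⁻⁸) + (1.83×10⁻⁷) = 2.61×10⁻⁷ J.

2.61×10⁻⁷ J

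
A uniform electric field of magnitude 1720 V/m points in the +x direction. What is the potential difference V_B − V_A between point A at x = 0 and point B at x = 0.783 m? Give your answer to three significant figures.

In a uniform field, potential decreases in the direction of E: V_B − V_A = −E·Δx.
V_B − V_A = −(1720 V/m)(0.783 m) = -1350 V.

-1350 V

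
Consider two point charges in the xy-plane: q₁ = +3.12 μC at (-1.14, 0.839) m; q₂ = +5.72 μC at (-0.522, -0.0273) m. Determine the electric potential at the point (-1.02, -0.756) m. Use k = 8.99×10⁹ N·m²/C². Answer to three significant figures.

7.58×10⁴ V

The total potential is the scalar sum of each charge's contribution, V = Σ kqᵢ/rᵢ.
Distances from the field point to each charge: r₁ = 1.60 m, r₂ = 0.883 m.
V = k[(3.12×10⁻⁶)/(1.60) + (5.72×10⁻⁶)/(0.883)] = 7.58×10⁴ V.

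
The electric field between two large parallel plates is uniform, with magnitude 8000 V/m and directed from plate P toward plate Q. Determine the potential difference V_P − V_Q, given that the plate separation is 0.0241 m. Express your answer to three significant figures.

193 V

In a uniform field, potential decreases in the direction of E: ΔV = −E·d for a displacement d parallel to E.
Going from Q to P is a displacement of 0.0241 m opposite to the field, so V_P − V_Q = +Ed = 193 V.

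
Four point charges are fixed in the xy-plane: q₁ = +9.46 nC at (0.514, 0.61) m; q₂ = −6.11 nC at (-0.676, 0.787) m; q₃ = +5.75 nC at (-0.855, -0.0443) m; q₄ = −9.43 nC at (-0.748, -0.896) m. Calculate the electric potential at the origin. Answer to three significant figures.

41.4 V

The total potential is the scalar sum of each charge's contribution, V = Σ kqᵢ/rᵢ.
Distances from the field point to each charge: r₁ = 0.798 m, r₂ = 1.04 m, r₃ = 0.856 m, r₄ = 1.17 m.
V = k[(9.46×10⁻⁹)/(0.798) + (-6.11×10⁻⁹)/(1.04) + (5.75×10⁻⁹)/(0.856) + (-9.43×10⁻⁹)/(1.17)] = 41.4 V.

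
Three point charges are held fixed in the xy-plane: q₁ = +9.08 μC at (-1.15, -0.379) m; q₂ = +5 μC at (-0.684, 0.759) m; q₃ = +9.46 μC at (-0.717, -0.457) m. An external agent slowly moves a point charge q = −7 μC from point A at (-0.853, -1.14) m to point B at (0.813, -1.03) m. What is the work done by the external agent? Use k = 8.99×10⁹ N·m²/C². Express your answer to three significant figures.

For quasistatic motion the external work equals the change in potential energy: W_ext = qΔV = q(V_B − V_A).
At A: distances to the source charges are 0.817 m, 1.91 m, 0.696 m; V_A = Σ kqᵢ/rᵢ = 2.46×10⁵ V.
At B: distances to the source charges are 2.07 m, 2.33 m, 1.63 m; V_B = Σ kqᵢ/rᵢ = 1.11×10⁵ V.
ΔV = V_B − V_A = -1.35×10⁵ V.
W_ext = qΔV = (-7.00×10⁻⁶ C)(-1.35×10⁵ V) = 0.944 J.

0.944 J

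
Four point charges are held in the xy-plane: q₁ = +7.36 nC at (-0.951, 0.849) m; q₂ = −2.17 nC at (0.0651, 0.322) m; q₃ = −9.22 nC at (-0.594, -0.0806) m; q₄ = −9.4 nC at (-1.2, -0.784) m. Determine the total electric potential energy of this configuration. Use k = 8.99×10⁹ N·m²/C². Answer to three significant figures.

The work to assemble the configuration equals its total potential energy, U = Σ kqᵢqⱼ/rᵢⱼ over all pairs.
Pair separations: r₁₂ = 1.14 m, r₁₃ = 0.996 m, r₁₄ = 1.65 m, r₂₃ = 0.772 m, r₂₄ = 1.68 m, r₃₄ = 0.928 m.
Summing all 6 pair terms gives U = 6.66×10⁻⁸ J.

6.66×10⁻⁸ J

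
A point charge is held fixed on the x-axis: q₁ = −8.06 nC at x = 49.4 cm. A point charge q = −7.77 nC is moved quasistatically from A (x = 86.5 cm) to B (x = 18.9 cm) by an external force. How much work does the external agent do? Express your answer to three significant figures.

For quasistatic motion the external work equals the change in potential energy: W_ext = qΔV = q(V_B − V_A).
At A: distance to the source charge is 0.371 m; V_A = kq₁/r = -195 V.
At B: distance to the source charge is 0.305 m; V_B = kq₁/r = -238 V.
ΔV = V_B − V_A = -42.3 V.
W_ext = qΔV = (-7.77×10⁻⁹ C)(-42.3 V) = 3.28×10⁻⁷ J.

3.28×10⁻⁷ J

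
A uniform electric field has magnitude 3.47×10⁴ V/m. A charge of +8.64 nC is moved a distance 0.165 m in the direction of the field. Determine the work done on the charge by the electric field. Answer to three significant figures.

The potential change for a displacement 0.165 m in the direction of the field is ΔV = −Ed = -5730 V.
W_field = −qΔV = 4.95×10⁻⁵ J.

4.95×10⁻⁵ J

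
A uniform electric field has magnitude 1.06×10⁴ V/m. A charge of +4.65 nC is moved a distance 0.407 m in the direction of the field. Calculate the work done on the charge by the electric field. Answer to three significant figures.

The potential change for a displacement 0.407 m in the direction of the field is ΔV = −Ed = -4310 V.
W_field = −qΔV = 2.01×10⁻⁵ J.

2.01×10⁻⁵ J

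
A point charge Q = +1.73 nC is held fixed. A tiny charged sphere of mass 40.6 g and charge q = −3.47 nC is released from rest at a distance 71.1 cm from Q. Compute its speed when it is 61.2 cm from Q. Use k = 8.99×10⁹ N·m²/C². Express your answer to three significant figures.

7.78×10⁻⁴ m/s

Only the electrostatic force acts, so mechanical energy is conserved: ½mv² = U₁ − U₂ = kQq(1/r₁ − 1/r₂).
U₁ − U₂ = (8.99×10⁹ N·m²/C²)(1.73×10⁻⁹ C)(-3.47×10⁻⁹ C)(1/0.711 − 1/0.612) = 1.23×10⁻⁸ J.
v = √(2·1.23×10⁻⁸/0.0406) = 7.78×10⁻⁴ m/s.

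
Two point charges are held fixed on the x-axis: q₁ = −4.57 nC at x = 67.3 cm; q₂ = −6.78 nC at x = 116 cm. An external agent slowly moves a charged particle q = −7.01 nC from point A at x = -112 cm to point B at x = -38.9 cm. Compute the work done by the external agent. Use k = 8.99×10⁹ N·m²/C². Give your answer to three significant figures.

1.99×10⁻⁷ J

For quasistatic motion the external work equals the change in potential energy: W_ext = qΔV = q(V_B − V_A).
At A: distances to the source charges are 1.79 m, 2.28 m; V_A = Σ kqᵢ/rᵢ = -49.6 V.
At B: distances to the source charges are 1.06 m, 1.55 m; V_B = Σ kqᵢ/rᵢ = -78.0 V.
ΔV = V_B − V_A = -28.4 V.
W_ext = qΔV = (-7.01×10⁻⁹ C)(-28.4 V) = 1.99×10⁻⁷ J.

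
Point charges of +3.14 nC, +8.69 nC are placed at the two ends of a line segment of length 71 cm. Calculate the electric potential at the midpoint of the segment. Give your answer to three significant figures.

300 V

The total potential is the scalar sum of each charge's contribution, V = Σ kqᵢ/rᵢ.
Each charge is 0.355 m from the midpoint.
V = k[(3.14×10⁻⁹)/(0.355) + (8.69×10⁻⁹)/(0.355)] = 300 V.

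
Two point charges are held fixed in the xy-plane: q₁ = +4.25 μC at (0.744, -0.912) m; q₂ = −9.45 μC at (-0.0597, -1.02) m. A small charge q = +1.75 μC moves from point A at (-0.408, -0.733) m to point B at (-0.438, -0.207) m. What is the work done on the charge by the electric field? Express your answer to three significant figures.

-0.155 J

The work done by the electric force is W_field = −ΔU = −q(V_B − V_A) = q(V_A − V_B).
At A: distances to the source charges are 1.17 m, 0.451 m; V_A = Σ kqᵢ/rᵢ = -1.55×10⁵ V.
At B: distances to the source charges are 1.38 m, 0.897 m; V_B = Σ kqᵢ/rᵢ = -6.70×10⁴ V.
ΔV = V_B − V_A = 8.85×10⁴ V.
W_field = −qΔV = −(1.75×10⁻⁶ C)(8.85×10⁴ V) = -0.155 J.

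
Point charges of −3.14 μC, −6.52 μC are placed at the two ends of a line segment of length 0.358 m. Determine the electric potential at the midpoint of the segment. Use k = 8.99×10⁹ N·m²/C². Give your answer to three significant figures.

Electric potential is a scalar, so the contributions from each charge add algebraically: V = Σ kqᵢ/rᵢ.
Each charge is 0.179 m from the midpoint.
V = k[(-3.14×10⁻⁶)/(0.179) + (-6.52×10⁻⁶)/(0.179)] = -4.85×10⁵ V.

-4.85×10⁵ V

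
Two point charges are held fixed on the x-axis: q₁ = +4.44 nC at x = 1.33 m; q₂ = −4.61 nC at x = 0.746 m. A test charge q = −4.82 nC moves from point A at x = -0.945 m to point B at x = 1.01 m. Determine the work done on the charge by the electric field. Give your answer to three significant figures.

The work done by the electric force is W_field = −ΔU = −q(V_B − V_A) = q(V_A − V_B).
At A: distances to the source charges are 2.27 m, 1.69 m; V_A = Σ kqᵢ/rᵢ = -6.96 V.
At B: distances to the source charges are 0.320 m, 0.264 m; V_B = Σ kqᵢ/rᵢ = -32.2 V.
ΔV = V_B − V_A = -25.3 V.
W_field = −qΔV = −(-4.82×10⁻⁹ C)(-25.3 V) = -1.22×10⁻⁷ J.

-1.22×10⁻⁷ J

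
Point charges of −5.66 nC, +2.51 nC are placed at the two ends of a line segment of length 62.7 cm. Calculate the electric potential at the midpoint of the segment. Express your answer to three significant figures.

-90.3 V

Electric potential is a scalar, so the contributions from each charge add algebraically: V = Σ kqᵢ/rᵢ.
Each charge is 0.314 m from the midpoint.
V = k[(-5.66×10⁻⁹)/(0.314) + (2.51×10⁻⁹)/(0.314)] = -90.3 V.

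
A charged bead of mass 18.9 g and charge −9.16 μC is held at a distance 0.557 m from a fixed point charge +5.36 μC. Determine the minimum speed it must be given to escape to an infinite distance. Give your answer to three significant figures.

To just escape, total mechanical energy must reach zero at infinity: ½mv²_min + U = 0, so ½mv²_min = −U = |kQq|/r.
|U| = |kQq|/r = (8.99×10⁹ N·m²/C²)(5.36×10⁻⁶)(9.16×10⁻⁶)/(0.557) = 0.792 J.
v_min = √(2|U|/m) = √(2·0.792/0.0189) = 9.16 m/s.

9.16 m/s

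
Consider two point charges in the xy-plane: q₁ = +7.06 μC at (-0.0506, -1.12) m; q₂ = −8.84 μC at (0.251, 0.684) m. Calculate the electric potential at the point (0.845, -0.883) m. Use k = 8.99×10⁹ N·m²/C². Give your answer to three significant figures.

2.11×10⁴ V

Electric potential is a scalar, so the contributions from each charge add algebraically: V = Σ kqᵢ/rᵢ.
Distances from the field point to each charge: r₁ = 0.926 m, r₂ = 1.68 m.
V = k[(7.06×10⁻⁶)/(0.926) + (-8.84×10⁻⁶)/(1.68)] = 2.11×10⁴ V.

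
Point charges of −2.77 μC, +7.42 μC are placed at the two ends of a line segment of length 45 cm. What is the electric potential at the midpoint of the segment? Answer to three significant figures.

The total potential is the scalar sum of each charge's contribution, V = Σ kqᵢ/rᵢ.
Each charge is 0.225 m from the midpoint.
V = k[(-2.77×10⁻⁶)/(0.225) + (7.42×10⁻⁶)/(0.225)] = 1.86×10⁵ V.

1.86×10⁵ V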